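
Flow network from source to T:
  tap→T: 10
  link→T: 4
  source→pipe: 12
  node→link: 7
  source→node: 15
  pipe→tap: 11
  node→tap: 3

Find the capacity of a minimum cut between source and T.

14

Max flow = 14 (via 3 augmenting paths).
In the residual at optimum, the set reachable from source is {link, node, pipe, source, tap}.
Cut edges: link→T (cap 4), tap→T (cap 10). Sum = 14.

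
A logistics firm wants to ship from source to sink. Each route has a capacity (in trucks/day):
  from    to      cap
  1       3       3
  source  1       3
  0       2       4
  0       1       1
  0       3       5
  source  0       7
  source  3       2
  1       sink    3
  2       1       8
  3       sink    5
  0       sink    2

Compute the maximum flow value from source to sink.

Augment source→0→sink: bottleneck 2. Total 2.
Augment source→1→sink: bottleneck 3. Total 5.
Augment source→3→sink: bottleneck 2. Total 7.
Augment source→0→3→sink: bottleneck 3. Total 10.
No augmenting path remains in the residual graph.

10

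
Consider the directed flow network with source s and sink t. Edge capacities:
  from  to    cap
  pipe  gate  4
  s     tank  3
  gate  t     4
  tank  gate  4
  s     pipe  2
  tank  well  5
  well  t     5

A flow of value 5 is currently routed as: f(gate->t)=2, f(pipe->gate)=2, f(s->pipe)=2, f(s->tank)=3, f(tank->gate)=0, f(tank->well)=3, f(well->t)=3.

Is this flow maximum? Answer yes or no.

Residual reachable from s: {s}; t is not reachable.
Saturated cut: s->tank, s->pipe with total capacity 5 = current flow value. Flow is maximum.

Yes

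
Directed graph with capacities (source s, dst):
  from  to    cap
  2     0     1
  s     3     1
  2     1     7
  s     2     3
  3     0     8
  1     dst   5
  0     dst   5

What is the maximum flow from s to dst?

4

Augment s→3→0→dst: bottleneck 1. Total 1.
Augment s→2→0→dst: bottleneck 1. Total 2.
Augment s→2→1→dst: bottleneck 2. Total 4.
No augmenting path remains in the residual graph.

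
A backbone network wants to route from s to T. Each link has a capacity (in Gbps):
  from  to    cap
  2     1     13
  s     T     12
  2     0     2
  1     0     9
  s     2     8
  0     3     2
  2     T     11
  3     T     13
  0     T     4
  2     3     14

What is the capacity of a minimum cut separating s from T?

Max flow = 20 (via 2 augmenting paths).
In the residual at optimum, the set reachable from s is {s}.
Cut edges: s->2 (cap 8), s->T (cap 12). Sum = 20.

20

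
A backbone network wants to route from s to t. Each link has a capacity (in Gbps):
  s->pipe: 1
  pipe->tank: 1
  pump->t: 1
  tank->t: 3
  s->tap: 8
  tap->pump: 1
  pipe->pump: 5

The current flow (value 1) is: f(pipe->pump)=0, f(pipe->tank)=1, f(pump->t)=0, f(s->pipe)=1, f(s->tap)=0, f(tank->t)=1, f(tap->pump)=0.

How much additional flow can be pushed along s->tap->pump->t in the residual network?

1

Residual capacities along the path: s->tap: 8, tap->pump: 1, pump->t: 1.
Minimum is 1.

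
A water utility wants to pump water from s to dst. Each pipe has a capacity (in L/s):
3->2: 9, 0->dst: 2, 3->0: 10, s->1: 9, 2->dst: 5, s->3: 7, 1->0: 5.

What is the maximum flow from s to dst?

7

Augment s->3->2->dst: bottleneck 5. Total 5.
Augment s->3->0->dst: bottleneck 2. Total 7.
No augmenting path remains in the residual graph.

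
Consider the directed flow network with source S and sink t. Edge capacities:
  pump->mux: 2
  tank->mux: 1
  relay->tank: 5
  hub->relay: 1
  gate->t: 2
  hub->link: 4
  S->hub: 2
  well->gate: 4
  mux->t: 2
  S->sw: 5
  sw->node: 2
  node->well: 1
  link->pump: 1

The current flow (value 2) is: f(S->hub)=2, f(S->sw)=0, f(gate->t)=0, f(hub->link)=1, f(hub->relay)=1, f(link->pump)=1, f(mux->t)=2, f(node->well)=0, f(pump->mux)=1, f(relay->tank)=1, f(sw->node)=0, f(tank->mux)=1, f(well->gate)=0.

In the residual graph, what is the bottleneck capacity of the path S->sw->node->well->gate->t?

1

Residual capacities along the path: S->sw: 5, sw->node: 2, node->well: 1, well->gate: 4, gate->t: 2.
Minimum is 1.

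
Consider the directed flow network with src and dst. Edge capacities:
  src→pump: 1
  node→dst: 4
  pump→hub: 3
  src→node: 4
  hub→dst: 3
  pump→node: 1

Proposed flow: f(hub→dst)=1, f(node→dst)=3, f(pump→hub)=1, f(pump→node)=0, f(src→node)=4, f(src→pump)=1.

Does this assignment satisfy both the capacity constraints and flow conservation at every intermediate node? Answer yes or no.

No

Conservation fails at node: inflow 4 ≠ outflow 3.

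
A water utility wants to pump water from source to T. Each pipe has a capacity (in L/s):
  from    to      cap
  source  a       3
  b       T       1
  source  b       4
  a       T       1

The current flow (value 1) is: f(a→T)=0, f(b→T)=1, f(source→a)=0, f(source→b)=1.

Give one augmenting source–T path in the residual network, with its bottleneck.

source→a→T, bottleneck 1

Residual along source→a→T: source→a: 3, a→T: 1.
Bottleneck = min = 1.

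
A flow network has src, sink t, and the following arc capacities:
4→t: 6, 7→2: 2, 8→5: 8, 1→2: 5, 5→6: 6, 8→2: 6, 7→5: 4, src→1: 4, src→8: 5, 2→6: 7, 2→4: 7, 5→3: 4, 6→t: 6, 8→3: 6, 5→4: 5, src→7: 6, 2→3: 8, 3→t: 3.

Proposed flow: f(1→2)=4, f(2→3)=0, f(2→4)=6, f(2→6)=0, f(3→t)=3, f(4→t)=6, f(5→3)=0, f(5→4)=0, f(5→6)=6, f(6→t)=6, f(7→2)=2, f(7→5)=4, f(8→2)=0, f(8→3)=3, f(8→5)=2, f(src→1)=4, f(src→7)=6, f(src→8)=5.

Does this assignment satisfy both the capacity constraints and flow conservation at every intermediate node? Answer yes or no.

Yes

Every edge has 0 ≤ f(e) ≤ cap(e).
At each intermediate node, inflow equals outflow.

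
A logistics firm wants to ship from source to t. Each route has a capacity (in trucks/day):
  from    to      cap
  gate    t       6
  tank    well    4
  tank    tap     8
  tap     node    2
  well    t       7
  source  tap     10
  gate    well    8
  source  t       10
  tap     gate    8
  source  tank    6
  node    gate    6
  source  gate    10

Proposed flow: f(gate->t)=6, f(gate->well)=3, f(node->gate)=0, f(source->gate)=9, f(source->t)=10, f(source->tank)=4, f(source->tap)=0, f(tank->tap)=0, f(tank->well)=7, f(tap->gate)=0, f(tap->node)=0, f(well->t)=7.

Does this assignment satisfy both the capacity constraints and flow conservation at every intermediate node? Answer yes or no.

Capacity violated on tank->well: flow 7 > capacity 4.

No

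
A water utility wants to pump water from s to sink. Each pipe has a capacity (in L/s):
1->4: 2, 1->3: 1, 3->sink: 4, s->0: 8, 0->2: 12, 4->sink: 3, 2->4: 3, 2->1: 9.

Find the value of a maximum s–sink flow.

4

Augment s->0->2->4->sink: bottleneck 3. Total 3.
Augment s->0->2->1->3->sink: bottleneck 1. Total 4.
No augmenting path remains in the residual graph.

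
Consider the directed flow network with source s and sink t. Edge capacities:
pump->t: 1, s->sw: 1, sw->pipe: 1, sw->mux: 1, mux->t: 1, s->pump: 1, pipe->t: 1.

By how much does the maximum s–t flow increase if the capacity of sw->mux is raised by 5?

Original max flow = 2.
Edge sw->mux does not cross the min cut (source side {s}), so extra capacity there cannot help.
New max flow = 2. Increase = 0.

0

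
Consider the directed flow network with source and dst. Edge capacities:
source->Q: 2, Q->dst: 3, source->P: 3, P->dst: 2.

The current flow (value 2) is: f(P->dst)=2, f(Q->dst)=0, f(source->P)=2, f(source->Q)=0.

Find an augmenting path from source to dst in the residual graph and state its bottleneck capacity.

source->Q->dst, bottleneck 2

Residual along source->Q->dst: source->Q: 2, Q->dst: 3.
Bottleneck = min = 2.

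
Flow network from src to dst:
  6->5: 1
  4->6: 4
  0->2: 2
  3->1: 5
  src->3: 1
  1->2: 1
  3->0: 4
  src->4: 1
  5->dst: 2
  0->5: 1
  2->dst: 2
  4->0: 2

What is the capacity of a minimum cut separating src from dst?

Max flow = 2 (via 2 augmenting paths).
In the residual at optimum, the set reachable from src is {src}.
Cut edges: src->4 (cap 1), src->3 (cap 1). Sum = 2.

2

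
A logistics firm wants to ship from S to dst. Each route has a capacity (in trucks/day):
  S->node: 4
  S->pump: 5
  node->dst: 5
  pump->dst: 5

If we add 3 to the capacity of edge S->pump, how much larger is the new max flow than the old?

Original max flow = 9.
Even with extra capacity on S->pump, another cut of capacity 9 remains binding.
New max flow = 9. Increase = 0.

0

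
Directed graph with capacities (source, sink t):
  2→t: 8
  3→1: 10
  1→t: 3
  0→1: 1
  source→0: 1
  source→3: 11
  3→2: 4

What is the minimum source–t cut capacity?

7

Max flow = 7 (via 3 augmenting paths).
In the residual at optimum, the set reachable from source is {0, 1, 3, source}.
Cut edges: 3→2 (cap 4), 1→t (cap 3). Sum = 7.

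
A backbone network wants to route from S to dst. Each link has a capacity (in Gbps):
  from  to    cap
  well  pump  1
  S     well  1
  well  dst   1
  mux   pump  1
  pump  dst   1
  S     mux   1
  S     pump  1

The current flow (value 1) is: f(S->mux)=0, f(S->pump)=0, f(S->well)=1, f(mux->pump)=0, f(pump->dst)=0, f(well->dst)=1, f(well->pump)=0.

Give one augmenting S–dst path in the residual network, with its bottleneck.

S->pump->dst, bottleneck 1

Residual along S->pump->dst: S->pump: 1, pump->dst: 1.
Bottleneck = min = 1.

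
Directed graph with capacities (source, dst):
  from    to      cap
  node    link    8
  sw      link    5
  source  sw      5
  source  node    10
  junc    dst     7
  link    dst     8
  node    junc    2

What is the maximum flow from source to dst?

Augment source→node→junc→dst: bottleneck 2. Total 2.
Augment source→node→link→dst: bottleneck 8. Total 10.
No augmenting path remains in the residual graph.

10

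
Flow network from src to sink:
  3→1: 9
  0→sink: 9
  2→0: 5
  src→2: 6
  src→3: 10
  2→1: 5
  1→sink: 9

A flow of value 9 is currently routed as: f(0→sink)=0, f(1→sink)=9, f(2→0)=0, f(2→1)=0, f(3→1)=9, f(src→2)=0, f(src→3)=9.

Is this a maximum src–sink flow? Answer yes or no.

Residual path src→2→0→sink has bottleneck 5 > 0.
Pushing 5 along it raises the flow to 14, so the given flow is not maximum.

No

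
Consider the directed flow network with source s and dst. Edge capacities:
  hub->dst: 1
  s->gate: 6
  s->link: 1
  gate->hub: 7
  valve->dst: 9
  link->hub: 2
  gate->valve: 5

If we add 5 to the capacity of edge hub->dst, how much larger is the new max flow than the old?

Original max flow = 6.
After raising cap(hub->dst), augmenting paths through that edge carry 1 more unit.
New max flow = 7. Increase = 1.

1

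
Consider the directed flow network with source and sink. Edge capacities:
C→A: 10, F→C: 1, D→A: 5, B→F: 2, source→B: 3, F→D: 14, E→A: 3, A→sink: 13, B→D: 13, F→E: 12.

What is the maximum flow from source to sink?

3

Augment source→B→D→A→sink: bottleneck 3. Total 3.
No augmenting path remains in the residual graph.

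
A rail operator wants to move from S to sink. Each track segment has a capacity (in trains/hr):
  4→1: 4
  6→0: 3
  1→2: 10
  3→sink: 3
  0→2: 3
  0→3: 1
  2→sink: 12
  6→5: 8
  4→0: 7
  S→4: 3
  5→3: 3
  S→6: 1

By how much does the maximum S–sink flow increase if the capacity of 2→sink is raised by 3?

Original max flow = 4.
Edge 2→sink does not cross the min cut (source side {S}), so extra capacity there cannot help.
New max flow = 4. Increase = 0.

0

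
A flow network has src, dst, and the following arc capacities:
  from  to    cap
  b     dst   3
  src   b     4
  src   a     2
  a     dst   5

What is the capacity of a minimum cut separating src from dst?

5

Max flow = 5 (via 2 augmenting paths).
In the residual at optimum, the set reachable from src is {b, src}.
Cut edges: src->a (cap 2), b->dst (cap 3). Sum = 5.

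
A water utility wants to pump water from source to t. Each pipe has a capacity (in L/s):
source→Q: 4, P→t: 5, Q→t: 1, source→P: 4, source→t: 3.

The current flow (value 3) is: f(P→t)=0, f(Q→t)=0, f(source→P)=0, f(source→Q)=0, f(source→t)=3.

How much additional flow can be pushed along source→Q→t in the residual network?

Residual capacities along the path: source→Q: 4, Q→t: 1.
Minimum is 1.

1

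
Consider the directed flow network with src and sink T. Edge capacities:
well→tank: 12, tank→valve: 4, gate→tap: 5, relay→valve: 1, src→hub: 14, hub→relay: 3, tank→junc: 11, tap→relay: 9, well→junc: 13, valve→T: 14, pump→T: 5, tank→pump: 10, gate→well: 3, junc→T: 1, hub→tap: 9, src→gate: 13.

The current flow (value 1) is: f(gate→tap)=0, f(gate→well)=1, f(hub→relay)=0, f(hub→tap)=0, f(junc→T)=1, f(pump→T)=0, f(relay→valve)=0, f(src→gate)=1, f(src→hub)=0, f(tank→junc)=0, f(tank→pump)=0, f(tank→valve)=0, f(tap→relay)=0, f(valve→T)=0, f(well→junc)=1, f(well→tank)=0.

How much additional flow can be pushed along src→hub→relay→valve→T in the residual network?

1

Residual capacities along the path: src→hub: 14, hub→relay: 3, relay→valve: 1, valve→T: 14.
Minimum is 1.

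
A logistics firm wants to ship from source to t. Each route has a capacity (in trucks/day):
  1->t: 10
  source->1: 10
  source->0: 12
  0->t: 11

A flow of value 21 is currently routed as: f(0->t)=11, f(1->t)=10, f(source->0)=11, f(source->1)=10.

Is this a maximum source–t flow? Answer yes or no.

Yes

Residual reachable from source: {0, source}; t is not reachable.
Saturated cut: source->1, 0->t with total capacity 21 = current flow value. Flow is maximum.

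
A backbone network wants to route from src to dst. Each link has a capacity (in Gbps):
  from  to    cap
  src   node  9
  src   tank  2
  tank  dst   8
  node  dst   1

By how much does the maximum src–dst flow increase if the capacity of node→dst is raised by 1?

1

Original max flow = 3.
After raising cap(node→dst), augmenting paths through that edge carry 1 more unit.
New max flow = 4. Increase = 1.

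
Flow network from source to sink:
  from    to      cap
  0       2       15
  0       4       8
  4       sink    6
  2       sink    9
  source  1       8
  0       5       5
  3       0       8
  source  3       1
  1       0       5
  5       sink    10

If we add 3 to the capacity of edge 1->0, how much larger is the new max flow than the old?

Original max flow = 6.
After raising cap(1->0), augmenting paths through that edge carry 3 more units.
New max flow = 9. Increase = 3.

3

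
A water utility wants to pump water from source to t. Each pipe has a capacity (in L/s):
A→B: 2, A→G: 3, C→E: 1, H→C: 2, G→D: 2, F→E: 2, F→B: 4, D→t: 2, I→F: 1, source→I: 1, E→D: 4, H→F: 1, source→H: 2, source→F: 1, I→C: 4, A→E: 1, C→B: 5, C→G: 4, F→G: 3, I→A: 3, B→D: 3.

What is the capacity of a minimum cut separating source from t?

Max flow = 2 (via 2 augmenting paths).
In the residual at optimum, the set reachable from source is {A, B, C, D, E, F, G, H, I, source}.
Cut edges: D→t (cap 2). Sum = 2.

2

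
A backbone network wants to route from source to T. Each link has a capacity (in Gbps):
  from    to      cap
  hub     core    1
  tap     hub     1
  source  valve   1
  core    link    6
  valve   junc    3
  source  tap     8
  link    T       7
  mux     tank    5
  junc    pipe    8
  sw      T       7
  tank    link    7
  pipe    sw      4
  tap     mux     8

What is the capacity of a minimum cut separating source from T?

7

Max flow = 7 (via 3 augmenting paths).
In the residual at optimum, the set reachable from source is {mux, source, tap}.
Cut edges: mux→tank (cap 5), tap→hub (cap 1), source→valve (cap 1). Sum = 7.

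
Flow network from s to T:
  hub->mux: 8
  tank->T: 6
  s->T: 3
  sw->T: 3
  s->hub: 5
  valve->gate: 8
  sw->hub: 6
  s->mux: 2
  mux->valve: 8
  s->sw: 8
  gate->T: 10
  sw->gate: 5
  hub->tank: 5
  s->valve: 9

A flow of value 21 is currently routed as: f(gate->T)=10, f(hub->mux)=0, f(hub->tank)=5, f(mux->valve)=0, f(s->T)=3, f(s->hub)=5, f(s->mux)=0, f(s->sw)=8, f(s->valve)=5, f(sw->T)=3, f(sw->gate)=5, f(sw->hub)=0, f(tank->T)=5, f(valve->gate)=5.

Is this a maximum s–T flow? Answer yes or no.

Yes

Residual reachable from s: {gate, hub, mux, s, sw, valve}; T is not reachable.
Saturated cut: s->T, sw->T, hub->tank, gate->T with total capacity 21 = current flow value. Flow is maximum.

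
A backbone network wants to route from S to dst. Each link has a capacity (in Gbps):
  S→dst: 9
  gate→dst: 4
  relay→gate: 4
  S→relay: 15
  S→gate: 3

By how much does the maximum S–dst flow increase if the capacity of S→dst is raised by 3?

3

Original max flow = 13.
After raising cap(S→dst), augmenting paths through that edge carry 3 more units.
New max flow = 16. Increase = 3.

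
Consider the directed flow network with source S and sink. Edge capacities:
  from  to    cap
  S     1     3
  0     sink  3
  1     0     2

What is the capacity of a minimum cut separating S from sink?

Max flow = 2 (via 1 augmenting path).
In the residual at optimum, the set reachable from S is {1, S}.
Cut edges: 1->0 (cap 2). Sum = 2.

2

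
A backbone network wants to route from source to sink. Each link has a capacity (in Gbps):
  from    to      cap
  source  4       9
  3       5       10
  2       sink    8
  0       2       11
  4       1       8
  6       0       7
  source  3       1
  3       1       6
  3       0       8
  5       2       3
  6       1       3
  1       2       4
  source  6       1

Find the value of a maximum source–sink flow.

Augment source→3→1→2→sink: bottleneck 1. Total 1.
Augment source→4→1→2→sink: bottleneck 3. Total 4.
Augment source→6→0→2→sink: bottleneck 1. Total 5.
Augment source→4→1→3→0→2→sink: bottleneck 1. Total 6.
No augmenting path remains in the residual graph.

6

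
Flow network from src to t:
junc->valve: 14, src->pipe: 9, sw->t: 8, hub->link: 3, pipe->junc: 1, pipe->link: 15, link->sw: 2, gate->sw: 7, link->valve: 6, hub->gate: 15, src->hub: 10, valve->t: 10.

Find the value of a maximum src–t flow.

Augment src->hub->gate->sw->t: bottleneck 7. Total 7.
Augment src->hub->link->sw->t: bottleneck 1. Total 8.
Augment src->hub->link->valve->t: bottleneck 2. Total 10.
Augment src->pipe->link->valve->t: bottleneck 4. Total 14.
Augment src->pipe->junc->valve->t: bottleneck 1. Total 15.
No augmenting path remains in the residual graph.

15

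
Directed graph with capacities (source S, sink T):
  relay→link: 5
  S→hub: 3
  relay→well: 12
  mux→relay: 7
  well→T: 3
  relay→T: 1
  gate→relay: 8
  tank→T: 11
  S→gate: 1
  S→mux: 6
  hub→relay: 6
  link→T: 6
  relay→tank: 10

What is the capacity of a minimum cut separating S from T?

10

Max flow = 10 (via 5 augmenting paths).
In the residual at optimum, the set reachable from S is {S}.
Cut edges: S→mux (cap 6), S→gate (cap 1), S→hub (cap 3). Sum = 10.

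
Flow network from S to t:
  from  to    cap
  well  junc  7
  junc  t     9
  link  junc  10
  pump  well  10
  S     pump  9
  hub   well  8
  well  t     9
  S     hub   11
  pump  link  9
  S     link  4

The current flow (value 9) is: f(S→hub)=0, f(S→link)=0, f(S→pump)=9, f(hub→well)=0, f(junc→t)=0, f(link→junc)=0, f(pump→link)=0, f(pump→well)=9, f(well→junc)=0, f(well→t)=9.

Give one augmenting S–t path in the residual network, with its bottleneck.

Residual along S→link→junc→t: S→link: 4, link→junc: 10, junc→t: 9.
Bottleneck = min = 4.

S→link→junc→t, bottleneck 4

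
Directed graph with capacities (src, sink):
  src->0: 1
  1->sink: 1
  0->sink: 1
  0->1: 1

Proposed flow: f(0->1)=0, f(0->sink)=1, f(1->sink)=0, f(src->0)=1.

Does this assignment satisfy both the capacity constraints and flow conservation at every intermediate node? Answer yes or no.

Every edge has 0 ≤ f(e) ≤ cap(e).
At each intermediate node, inflow equals outflow.

Yes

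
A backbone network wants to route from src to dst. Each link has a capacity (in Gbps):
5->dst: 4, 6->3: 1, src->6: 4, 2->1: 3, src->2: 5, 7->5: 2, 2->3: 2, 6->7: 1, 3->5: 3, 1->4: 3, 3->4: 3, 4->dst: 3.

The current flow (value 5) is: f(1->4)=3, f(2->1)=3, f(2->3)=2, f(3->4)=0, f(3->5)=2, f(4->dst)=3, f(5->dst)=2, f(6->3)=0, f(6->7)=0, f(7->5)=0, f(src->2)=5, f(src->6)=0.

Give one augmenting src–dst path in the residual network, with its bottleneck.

src->6->3->5->dst, bottleneck 1

Residual along src->6->3->5->dst: src->6: 4, 6->3: 1, 3->5: 1, 5->dst: 2.
Bottleneck = min = 1.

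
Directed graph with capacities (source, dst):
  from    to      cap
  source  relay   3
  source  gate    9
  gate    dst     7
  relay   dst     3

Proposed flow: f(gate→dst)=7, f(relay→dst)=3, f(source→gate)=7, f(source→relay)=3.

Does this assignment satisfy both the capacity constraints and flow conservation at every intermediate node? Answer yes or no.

Every edge has 0 ≤ f(e) ≤ cap(e).
At each intermediate node, inflow equals outflow.

Yes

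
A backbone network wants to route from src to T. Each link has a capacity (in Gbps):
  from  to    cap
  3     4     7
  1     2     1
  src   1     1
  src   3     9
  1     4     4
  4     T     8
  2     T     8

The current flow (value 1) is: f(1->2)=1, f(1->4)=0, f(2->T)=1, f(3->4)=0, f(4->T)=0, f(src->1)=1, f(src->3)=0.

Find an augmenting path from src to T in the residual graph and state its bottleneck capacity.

Residual along src->3->4->T: src->3: 9, 3->4: 7, 4->T: 8.
Bottleneck = min = 7.

src->3->4->T, bottleneck 7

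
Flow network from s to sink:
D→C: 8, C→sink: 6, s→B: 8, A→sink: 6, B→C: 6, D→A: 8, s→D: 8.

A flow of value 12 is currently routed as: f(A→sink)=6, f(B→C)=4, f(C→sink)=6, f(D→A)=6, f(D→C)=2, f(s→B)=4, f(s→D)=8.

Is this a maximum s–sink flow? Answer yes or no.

Residual reachable from s: {A, B, C, D, s}; sink is not reachable.
Saturated cut: A→sink, C→sink with total capacity 12 = current flow value. Flow is maximum.

Yes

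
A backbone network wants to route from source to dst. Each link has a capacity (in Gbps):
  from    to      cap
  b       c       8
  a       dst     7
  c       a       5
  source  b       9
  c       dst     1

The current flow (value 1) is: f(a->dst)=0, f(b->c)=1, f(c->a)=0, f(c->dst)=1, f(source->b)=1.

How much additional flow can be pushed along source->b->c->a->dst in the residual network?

Residual capacities along the path: source->b: 8, b->c: 7, c->a: 5, a->dst: 7.
Minimum is 5.

5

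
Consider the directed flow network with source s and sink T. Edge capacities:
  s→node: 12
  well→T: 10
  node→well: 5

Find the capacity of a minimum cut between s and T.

Max flow = 5 (via 1 augmenting path).
In the residual at optimum, the set reachable from s is {node, s}.
Cut edges: node→well (cap 5). Sum = 5.

5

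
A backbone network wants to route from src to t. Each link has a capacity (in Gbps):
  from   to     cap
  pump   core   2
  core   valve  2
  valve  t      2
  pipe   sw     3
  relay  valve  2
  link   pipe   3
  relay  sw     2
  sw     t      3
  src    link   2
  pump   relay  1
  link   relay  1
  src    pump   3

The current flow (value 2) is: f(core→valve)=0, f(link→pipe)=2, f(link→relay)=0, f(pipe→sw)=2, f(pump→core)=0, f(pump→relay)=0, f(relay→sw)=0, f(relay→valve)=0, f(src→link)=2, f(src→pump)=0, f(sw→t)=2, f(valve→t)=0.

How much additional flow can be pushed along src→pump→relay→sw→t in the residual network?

1

Residual capacities along the path: src→pump: 3, pump→relay: 1, relay→sw: 2, sw→t: 1.
Minimum is 1.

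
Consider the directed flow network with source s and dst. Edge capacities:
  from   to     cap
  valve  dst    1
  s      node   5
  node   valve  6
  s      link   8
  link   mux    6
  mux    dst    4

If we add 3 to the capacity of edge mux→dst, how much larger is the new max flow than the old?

2

Original max flow = 5.
After raising cap(mux→dst), augmenting paths through that edge carry 2 more units.
New max flow = 7. Increase = 2.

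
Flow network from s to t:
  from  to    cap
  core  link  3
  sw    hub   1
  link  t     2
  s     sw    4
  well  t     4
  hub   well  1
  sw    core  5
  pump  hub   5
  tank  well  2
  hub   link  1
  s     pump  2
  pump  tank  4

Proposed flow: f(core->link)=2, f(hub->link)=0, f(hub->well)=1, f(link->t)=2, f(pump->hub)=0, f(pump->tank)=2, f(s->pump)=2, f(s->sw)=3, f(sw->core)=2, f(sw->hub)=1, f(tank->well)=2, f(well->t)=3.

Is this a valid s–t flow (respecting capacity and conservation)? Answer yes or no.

Every edge has 0 ≤ f(e) ≤ cap(e).
At each intermediate node, inflow equals outflow.

Yes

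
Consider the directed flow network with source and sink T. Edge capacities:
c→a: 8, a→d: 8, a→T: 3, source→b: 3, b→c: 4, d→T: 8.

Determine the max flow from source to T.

3

Augment source→b→c→a→T: bottleneck 3. Total 3.
No augmenting path remains in the residual graph.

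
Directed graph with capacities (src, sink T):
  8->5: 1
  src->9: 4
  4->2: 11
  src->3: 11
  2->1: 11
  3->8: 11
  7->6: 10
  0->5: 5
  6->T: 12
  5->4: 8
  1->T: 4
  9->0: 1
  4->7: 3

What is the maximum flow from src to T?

Augment src->3->8->5->4->7->6->T: bottleneck 1. Total 1.
Augment src->9->0->5->4->7->6->T: bottleneck 1. Total 2.
No augmenting path remains in the residual graph.

2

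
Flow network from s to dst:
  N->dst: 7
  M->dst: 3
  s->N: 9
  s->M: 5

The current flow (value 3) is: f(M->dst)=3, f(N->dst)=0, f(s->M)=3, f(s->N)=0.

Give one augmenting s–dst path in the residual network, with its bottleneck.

Residual along s->N->dst: s->N: 9, N->dst: 7.
Bottleneck = min = 7.

s->N->dst, bottleneck 7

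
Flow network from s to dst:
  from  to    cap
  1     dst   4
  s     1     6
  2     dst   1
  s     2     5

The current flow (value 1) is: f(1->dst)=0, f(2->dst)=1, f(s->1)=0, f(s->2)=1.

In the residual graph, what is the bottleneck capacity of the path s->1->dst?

Residual capacities along the path: s->1: 6, 1->dst: 4.
Minimum is 4.

4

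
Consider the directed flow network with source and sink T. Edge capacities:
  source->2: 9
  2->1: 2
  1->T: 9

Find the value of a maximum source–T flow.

Augment source->2->1->T: bottleneck 2. Total 2.
No augmenting path remains in the residual graph.

2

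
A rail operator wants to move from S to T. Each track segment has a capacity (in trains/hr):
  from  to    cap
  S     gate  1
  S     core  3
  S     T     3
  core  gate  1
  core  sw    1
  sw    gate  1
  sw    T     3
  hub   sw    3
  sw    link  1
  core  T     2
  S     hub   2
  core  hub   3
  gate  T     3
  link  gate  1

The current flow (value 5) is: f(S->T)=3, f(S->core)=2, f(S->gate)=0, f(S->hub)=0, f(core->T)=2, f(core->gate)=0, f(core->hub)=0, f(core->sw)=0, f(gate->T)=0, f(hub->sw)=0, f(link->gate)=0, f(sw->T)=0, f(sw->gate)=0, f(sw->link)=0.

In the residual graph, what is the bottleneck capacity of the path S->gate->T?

Residual capacities along the path: S->gate: 1, gate->T: 3.
Minimum is 1.

1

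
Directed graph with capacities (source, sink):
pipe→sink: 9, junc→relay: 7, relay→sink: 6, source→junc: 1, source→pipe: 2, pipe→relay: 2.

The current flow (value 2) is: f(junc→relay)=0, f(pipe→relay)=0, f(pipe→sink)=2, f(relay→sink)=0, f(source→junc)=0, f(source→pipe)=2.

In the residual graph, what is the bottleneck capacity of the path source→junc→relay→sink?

1

Residual capacities along the path: source→junc: 1, junc→relay: 7, relay→sink: 6.
Minimum is 1.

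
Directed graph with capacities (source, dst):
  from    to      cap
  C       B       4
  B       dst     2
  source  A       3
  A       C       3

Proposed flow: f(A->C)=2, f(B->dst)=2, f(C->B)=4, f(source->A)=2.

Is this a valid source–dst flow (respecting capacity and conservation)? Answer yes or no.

No

Conservation fails at C: inflow 2 ≠ outflow 4.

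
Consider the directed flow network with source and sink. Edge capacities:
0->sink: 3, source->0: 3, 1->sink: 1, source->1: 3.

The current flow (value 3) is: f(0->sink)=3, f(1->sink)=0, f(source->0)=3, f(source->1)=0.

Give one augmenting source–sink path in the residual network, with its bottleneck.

source->1->sink, bottleneck 1

Residual along source->1->sink: source->1: 3, 1->sink: 1.
Bottleneck = min = 1.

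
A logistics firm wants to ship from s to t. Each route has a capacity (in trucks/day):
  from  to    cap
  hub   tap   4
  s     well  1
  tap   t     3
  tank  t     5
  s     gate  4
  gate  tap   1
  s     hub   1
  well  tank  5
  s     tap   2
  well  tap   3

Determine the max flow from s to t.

4

Augment s→tap→t: bottleneck 2. Total 2.
Augment s→gate→tap→t: bottleneck 1. Total 3.
Augment s→well→tank→t: bottleneck 1. Total 4.
No augmenting path remains in the residual graph.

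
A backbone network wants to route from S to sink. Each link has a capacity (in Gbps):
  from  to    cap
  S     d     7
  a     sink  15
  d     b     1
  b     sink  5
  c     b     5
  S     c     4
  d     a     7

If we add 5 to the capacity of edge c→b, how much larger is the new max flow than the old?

0

Original max flow = 11.
Edge c→b does not cross the min cut (source side {S}), so extra capacity there cannot help.
New max flow = 11. Increase = 0.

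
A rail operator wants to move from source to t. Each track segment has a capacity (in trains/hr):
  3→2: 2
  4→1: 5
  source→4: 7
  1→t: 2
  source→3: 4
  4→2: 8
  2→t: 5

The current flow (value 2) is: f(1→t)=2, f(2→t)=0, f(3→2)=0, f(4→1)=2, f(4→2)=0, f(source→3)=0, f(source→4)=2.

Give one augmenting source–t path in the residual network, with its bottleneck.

Residual along source→4→2→t: source→4: 5, 4→2: 8, 2→t: 5.
Bottleneck = min = 5.

source→4→2→t, bottleneck 5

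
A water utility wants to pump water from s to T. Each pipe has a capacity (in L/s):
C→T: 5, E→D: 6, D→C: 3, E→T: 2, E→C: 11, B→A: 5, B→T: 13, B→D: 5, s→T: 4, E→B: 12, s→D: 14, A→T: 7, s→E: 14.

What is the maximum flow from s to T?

Augment s→T: bottleneck 4. Total 4.
Augment s→E→T: bottleneck 2. Total 6.
Augment s→E→B→T: bottleneck 12. Total 18.
Augment s→D→C→T: bottleneck 3. Total 21.
No augmenting path remains in the residual graph.

21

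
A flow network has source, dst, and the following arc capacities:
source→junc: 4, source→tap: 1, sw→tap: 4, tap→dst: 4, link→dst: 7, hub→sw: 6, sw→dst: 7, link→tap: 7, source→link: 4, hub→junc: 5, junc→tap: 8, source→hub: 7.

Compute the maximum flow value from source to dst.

Augment source→link→dst: bottleneck 4. Total 4.
Augment source→tap→dst: bottleneck 1. Total 5.
Augment source→hub→sw→dst: bottleneck 6. Total 11.
Augment source→junc→tap→dst: bottleneck 3. Total 14.
No augmenting path remains in the residual graph.

14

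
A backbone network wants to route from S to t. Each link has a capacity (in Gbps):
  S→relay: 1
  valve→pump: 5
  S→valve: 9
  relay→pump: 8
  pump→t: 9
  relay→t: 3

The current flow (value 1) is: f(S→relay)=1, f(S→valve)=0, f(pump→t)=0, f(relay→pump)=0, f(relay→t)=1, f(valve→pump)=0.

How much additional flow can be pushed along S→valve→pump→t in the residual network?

Residual capacities along the path: S→valve: 9, valve→pump: 5, pump→t: 9.
Minimum is 5.

5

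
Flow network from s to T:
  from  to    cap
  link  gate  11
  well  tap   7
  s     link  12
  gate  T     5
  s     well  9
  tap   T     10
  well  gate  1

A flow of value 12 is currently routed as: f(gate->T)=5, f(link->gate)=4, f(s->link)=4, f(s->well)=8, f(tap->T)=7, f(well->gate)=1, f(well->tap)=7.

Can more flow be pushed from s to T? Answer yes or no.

Residual reachable from s: {gate, link, s, well}; T is not reachable.
Saturated cut: well->tap, gate->T with total capacity 12 = current flow value. Flow is maximum.

No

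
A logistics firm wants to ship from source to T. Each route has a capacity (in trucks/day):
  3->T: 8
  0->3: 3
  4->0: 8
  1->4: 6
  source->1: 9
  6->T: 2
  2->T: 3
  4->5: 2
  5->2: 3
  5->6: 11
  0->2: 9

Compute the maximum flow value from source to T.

Augment source->1->4->0->2->T: bottleneck 3. Total 3.
Augment source->1->4->0->3->T: bottleneck 3. Total 6.
No augmenting path remains in the residual graph.

6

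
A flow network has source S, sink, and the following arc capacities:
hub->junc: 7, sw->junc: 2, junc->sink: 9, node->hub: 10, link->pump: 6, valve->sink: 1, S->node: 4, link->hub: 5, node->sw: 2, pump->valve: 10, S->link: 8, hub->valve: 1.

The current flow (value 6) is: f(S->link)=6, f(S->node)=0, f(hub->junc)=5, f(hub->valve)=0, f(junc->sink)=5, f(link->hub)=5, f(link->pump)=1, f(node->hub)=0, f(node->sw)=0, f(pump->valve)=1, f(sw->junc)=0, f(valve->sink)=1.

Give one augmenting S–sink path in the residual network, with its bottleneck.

Residual along S->node->hub->junc->sink: S->node: 4, node->hub: 10, hub->junc: 2, junc->sink: 4.
Bottleneck = min = 2.

S->node->hub->junc->sink, bottleneck 2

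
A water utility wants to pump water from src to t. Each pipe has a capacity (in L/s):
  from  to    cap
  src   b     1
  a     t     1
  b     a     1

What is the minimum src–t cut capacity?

1

Max flow = 1 (via 1 augmenting path).
In the residual at optimum, the set reachable from src is {src}.
Cut edges: src→b (cap 1). Sum = 1.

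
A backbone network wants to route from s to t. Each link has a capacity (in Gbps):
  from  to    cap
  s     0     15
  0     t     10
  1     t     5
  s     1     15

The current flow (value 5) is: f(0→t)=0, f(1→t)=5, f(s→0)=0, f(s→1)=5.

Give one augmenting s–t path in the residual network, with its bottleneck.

s→0→t, bottleneck 10

Residual along s→0→t: s→0: 15, 0→t: 10.
Bottleneck = min = 10.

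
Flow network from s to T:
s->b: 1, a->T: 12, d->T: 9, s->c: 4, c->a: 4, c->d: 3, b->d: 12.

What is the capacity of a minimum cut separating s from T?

5

Max flow = 5 (via 2 augmenting paths).
In the residual at optimum, the set reachable from s is {s}.
Cut edges: s->c (cap 4), s->b (cap 1). Sum = 5.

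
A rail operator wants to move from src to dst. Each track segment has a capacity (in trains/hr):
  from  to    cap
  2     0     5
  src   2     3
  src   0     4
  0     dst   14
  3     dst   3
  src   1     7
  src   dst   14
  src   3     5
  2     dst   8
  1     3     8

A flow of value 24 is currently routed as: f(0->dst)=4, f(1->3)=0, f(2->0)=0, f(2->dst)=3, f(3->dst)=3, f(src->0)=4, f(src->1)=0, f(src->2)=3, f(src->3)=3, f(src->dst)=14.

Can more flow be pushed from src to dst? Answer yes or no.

Residual reachable from src: {1, 3, src}; dst is not reachable.
Saturated cut: src->2, src->0, src->dst, 3->dst with total capacity 24 = current flow value. Flow is maximum.

No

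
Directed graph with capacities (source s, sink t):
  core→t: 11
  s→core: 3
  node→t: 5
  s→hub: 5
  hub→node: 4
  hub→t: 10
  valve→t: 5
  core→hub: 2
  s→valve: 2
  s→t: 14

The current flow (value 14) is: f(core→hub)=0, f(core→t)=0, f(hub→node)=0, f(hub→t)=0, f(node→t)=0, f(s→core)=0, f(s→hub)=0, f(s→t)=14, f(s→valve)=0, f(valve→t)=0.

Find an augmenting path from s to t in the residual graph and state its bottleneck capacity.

s→core→t, bottleneck 3

Residual along s→core→t: s→core: 3, core→t: 11.
Bottleneck = min = 3.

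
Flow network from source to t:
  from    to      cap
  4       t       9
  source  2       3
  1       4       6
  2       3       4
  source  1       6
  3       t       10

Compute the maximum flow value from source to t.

9

Augment source->2->3->t: bottleneck 3. Total 3.
Augment source->1->4->t: bottleneck 6. Total 9.
No augmenting path remains in the residual graph.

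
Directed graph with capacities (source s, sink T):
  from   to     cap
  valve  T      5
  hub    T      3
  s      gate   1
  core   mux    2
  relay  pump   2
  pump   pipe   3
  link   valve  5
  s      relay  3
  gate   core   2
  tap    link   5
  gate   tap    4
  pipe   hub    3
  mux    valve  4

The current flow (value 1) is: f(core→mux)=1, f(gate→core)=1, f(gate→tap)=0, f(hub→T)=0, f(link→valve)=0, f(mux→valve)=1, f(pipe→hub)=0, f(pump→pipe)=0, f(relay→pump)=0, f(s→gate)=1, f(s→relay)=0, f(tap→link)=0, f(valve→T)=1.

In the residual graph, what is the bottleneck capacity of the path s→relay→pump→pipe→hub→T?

Residual capacities along the path: s→relay: 3, relay→pump: 2, pump→pipe: 3, pipe→hub: 3, hub→T: 3.
Minimum is 2.

2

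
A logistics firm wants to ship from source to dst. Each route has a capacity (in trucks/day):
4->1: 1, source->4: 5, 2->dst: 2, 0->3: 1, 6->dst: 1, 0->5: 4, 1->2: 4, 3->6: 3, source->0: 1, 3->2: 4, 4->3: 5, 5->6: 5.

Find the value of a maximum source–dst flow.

Augment source->0->5->6->dst: bottleneck 1. Total 1.
Augment source->4->3->2->dst: bottleneck 2. Total 3.
No augmenting path remains in the residual graph.

3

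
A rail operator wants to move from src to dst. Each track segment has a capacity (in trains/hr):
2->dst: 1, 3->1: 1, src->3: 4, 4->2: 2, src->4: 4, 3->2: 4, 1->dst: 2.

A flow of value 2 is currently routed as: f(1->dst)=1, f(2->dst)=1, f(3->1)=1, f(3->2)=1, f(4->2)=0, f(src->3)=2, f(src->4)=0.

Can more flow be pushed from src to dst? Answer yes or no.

Residual reachable from src: {2, 3, 4, src}; dst is not reachable.
Saturated cut: 3->1, 2->dst with total capacity 2 = current flow value. Flow is maximum.

No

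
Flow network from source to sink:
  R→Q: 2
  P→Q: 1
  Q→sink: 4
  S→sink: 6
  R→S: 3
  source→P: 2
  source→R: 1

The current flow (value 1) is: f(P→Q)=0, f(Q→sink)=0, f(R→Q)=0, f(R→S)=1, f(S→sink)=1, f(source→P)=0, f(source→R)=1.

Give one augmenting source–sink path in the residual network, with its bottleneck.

source→P→Q→sink, bottleneck 1

Residual along source→P→Q→sink: source→P: 2, P→Q: 1, Q→sink: 4.
Bottleneck = min = 1.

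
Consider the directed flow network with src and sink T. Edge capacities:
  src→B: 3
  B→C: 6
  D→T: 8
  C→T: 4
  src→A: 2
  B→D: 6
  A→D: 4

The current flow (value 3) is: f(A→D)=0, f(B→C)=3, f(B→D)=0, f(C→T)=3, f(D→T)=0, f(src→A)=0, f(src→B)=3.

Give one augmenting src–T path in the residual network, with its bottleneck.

Residual along src→A→D→T: src→A: 2, A→D: 4, D→T: 8.
Bottleneck = min = 2.

src→A→D→T, bottleneck 2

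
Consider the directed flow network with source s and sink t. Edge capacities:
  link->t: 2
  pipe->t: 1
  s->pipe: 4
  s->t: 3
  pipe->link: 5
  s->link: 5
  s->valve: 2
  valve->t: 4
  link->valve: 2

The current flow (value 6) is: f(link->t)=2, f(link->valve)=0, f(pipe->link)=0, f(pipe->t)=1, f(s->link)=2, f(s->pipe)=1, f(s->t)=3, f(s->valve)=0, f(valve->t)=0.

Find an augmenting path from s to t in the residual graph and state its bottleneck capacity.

Residual along s->valve->t: s->valve: 2, valve->t: 4.
Bottleneck = min = 2.

s->valve->t, bottleneck 2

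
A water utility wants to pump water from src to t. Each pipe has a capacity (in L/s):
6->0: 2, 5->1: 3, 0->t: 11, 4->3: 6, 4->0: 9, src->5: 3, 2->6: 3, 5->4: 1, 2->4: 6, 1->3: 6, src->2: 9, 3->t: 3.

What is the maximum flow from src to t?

Augment src->2->6->0->t: bottleneck 2. Total 2.
Augment src->2->4->0->t: bottleneck 6. Total 8.
Augment src->5->4->0->t: bottleneck 1. Total 9.
Augment src->5->1->3->t: bottleneck 2. Total 11.
No augmenting path remains in the residual graph.

11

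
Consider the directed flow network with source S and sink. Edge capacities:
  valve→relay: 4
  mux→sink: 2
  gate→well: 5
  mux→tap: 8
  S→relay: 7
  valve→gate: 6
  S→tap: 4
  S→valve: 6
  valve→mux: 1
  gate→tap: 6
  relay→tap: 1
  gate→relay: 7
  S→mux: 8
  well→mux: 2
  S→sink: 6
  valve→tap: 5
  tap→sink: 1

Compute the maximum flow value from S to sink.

9

Augment S→sink: bottleneck 6. Total 6.
Augment S→mux→sink: bottleneck 2. Total 8.
Augment S→tap→sink: bottleneck 1. Total 9.
No augmenting path remains in the residual graph.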